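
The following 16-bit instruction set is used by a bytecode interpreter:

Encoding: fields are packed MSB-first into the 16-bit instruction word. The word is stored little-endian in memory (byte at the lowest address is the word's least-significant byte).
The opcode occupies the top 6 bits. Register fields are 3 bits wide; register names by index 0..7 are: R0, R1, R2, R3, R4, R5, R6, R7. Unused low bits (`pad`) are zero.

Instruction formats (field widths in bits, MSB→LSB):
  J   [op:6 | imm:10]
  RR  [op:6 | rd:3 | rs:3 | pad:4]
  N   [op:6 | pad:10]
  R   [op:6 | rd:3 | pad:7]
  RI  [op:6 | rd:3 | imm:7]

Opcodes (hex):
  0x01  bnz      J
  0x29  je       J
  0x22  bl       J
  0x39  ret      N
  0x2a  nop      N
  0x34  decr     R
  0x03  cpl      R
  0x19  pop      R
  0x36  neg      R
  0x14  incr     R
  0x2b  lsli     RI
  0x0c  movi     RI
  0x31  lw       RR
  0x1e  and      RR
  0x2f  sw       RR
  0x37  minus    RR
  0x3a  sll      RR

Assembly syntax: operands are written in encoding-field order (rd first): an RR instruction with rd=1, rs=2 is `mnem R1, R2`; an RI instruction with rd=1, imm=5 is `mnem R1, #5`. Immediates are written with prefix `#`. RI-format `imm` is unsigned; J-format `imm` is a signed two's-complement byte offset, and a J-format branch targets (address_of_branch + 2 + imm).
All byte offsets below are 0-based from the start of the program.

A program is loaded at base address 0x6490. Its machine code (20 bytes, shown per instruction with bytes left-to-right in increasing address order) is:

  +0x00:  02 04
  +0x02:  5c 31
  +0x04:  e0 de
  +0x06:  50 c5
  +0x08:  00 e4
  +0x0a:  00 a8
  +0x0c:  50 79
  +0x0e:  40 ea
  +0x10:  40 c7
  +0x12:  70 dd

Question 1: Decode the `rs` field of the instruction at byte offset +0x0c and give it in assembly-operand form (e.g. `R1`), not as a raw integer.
off 0x0c: read 50 79 as little → 0x7950
  opcode bits[15:10]=0x1e: and/RR
  rd: (w>>7)&0x7=0x2 → R2
  rs: (w>>4)&0x7=0x5 → R5

R5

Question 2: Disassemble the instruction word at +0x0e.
@+0e  little-endian(40 ea) = 0xea40
  opcode bits[15:10]=0x3a: sll/RR
  rd: (w>>7)&0x7=0x4 → R4
  rs: (w>>4)&0x7=0x4 → R4

sll R4, R4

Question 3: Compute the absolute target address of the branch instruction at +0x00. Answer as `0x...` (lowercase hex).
0x6494

@+00  little-endian(02 04) = 0x0402
  opcode bits[15:10]=0x1: bnz/J
  imm: (w>>0)&0x3ff=0x2 → #2
  target = base 0x6490 + off 0x00 + 2 + imm 2 = 0x6494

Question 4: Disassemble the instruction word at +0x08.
ret

[08] 00 e4 → 0xe400
  top 6b → 0x39 → ret [N]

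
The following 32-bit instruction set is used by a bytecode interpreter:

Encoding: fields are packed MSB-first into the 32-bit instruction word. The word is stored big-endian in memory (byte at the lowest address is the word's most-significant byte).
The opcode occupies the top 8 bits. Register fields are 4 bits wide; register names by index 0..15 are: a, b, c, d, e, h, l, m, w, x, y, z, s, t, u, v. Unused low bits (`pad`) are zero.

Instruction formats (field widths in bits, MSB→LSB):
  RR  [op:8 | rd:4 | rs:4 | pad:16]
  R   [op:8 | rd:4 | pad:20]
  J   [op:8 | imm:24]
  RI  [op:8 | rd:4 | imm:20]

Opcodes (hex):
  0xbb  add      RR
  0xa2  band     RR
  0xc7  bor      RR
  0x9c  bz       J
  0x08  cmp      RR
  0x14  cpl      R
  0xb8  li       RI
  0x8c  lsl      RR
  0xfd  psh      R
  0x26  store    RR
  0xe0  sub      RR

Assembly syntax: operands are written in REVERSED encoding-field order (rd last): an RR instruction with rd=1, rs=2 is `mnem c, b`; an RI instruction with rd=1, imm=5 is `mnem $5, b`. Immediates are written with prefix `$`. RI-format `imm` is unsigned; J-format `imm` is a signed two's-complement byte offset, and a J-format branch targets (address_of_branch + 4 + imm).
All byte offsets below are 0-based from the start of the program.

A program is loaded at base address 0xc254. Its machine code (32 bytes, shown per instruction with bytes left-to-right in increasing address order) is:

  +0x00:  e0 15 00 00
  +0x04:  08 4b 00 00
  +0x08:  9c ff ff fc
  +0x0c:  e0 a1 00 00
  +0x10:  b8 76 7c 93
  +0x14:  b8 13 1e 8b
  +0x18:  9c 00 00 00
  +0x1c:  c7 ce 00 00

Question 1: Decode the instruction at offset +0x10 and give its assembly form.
li $425107, m

off 0x10: read b8 76 7c 93 as big → 0xb8767c93
  opcode bits[31:24]=0xb8: li/RI
  rd@[23:20]=0x7 ⇒ m
  imm@[19:0]=0x67c93 ⇒ $425107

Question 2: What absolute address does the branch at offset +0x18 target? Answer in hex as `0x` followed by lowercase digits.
0xc270

@+18  big-endian(9c 00 00 00) = 0x9c000000
  op=0x9c000000>>24=0x9c ⇒ bz (J)
  imm@[23:0]=0x0 ⇒ $0
  target = base 0xc254 + off 0x18 + 4 + imm 0 = 0xc270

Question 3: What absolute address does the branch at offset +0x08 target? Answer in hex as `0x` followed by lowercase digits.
@+08  big-endian(9c ff ff fc) = 0x9cfffffc
  op=0x9cfffffc>>24=0x9c ⇒ bz (J)
  imm@[23:0]=0xfffffc (s24→-4) ⇒ $-4
  target = base 0xc254 + off 0x08 + 4 + imm -4 = 0xc25c

0xc25c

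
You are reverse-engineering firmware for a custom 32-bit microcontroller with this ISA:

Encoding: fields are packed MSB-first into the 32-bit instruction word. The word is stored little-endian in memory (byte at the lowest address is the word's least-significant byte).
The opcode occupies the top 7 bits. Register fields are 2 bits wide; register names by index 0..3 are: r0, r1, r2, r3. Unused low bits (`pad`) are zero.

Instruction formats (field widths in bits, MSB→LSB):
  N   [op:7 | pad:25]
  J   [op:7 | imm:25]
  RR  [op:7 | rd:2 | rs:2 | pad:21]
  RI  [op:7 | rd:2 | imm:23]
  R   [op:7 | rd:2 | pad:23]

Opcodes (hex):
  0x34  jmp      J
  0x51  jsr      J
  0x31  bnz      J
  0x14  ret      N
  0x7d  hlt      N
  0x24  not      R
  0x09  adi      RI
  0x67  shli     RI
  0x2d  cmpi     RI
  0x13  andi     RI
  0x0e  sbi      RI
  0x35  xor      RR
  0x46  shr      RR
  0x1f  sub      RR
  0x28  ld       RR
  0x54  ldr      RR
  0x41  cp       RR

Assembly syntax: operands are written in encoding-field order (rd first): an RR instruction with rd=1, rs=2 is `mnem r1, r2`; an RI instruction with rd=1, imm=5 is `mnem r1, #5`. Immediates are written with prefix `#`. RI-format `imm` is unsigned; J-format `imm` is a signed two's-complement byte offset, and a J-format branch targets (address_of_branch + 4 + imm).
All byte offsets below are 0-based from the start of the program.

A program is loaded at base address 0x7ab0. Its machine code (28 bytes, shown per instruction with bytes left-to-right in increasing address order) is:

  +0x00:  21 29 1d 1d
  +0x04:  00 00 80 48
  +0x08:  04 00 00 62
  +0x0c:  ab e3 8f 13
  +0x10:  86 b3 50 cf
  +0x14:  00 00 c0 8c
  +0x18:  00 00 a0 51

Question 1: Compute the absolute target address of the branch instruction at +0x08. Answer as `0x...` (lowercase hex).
0x7ac0

+0x08: 04 00 00 62 ⇒ word 0x62000004 (little)
  op=0x62000004>>25=0x31 ⇒ bnz (J)
  [24:0] imm=4 = #4
  target = base 0x7ab0 + off 0x08 + 4 + imm 4 = 0x7ac0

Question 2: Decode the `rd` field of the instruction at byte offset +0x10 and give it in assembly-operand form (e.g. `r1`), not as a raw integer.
+0x10: 86 b3 50 cf ⇒ word 0xcf50b386 (little)
  opcode bits[31:25]=0x67: shli/RI
  [24:23] rd=2 = r2
  [22:0] imm=5288838 = #5288838

r2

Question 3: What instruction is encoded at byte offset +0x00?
off 0x00: read 21 29 1d 1d as little → 0x1d1d2921
  op=0x1d1d2921>>25=0xe ⇒ sbi (RI)
  rd@[24:23]=0x2 ⇒ r2
  imm@[22:0]=0x1d2921 ⇒ #1911073

sbi r2, #1911073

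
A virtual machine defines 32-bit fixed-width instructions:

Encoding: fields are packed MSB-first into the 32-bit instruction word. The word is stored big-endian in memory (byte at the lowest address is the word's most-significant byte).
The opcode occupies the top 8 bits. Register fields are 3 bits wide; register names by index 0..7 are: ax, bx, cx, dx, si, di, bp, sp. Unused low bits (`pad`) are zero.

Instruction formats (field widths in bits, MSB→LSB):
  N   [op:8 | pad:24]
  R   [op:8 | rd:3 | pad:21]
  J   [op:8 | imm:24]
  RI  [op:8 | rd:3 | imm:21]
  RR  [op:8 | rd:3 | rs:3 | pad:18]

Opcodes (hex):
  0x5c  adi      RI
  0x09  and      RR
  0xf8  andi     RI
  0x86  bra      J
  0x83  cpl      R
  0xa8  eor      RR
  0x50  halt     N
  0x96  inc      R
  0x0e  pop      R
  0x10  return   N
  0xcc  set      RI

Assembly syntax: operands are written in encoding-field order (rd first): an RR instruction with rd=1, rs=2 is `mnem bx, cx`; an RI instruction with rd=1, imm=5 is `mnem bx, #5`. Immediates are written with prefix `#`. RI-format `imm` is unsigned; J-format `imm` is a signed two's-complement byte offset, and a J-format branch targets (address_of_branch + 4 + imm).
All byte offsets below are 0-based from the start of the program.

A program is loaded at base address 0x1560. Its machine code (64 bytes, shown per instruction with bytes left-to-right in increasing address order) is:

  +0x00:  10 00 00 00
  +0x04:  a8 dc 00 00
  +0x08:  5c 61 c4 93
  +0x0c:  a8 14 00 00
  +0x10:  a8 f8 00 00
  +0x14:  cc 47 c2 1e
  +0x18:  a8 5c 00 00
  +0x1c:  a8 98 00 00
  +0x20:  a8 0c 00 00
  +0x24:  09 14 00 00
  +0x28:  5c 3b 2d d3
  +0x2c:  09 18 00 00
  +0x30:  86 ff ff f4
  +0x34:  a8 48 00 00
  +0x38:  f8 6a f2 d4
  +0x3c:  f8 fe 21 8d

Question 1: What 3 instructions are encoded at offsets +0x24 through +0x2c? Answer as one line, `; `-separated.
and ax, di; adi bx, #1781203; and ax, bp

@+24  big-endian(09 14 00 00) = 0x09140000
  top 8b → 0x9 → and [RR]
  [23:21] rd=0 = ax
  [20:18] rs=5 = di
@+28  big-endian(5c 3b 2d d3) = 0x5c3b2dd3
  top 8b → 0x5c → adi [RI]
  [23:21] rd=1 = bx
  [20:0] imm=1781203 = #1781203
@+2c  big-endian(09 18 00 00) = 0x09180000
  top 8b → 0x9 → and [RR]
  [23:21] rd=0 = ax
  [20:18] rs=6 = bp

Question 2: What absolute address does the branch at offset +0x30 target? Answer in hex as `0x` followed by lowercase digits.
+0x30: 86 ff ff f4 ⇒ word 0x86fffff4 (big)
  op=0x86fffff4>>24=0x86 ⇒ bra (J)
  [23:0] imm=16777204 (s24→-12) = #-12
  target = base 0x1560 + off 0x30 + 4 + imm -12 = 0x1588

0x1588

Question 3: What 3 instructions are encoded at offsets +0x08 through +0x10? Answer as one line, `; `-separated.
+0x08: 5c 61 c4 93 ⇒ word 0x5c61c493 (big)
  top 8b → 0x5c → adi [RI]
  rd@[23:21]=0x3 ⇒ dx
  imm@[20:0]=0x1c493 ⇒ #115859
+0x0c: a8 14 00 00 ⇒ word 0xa8140000 (big)
  top 8b → 0xa8 → eor [RR]
  rd@[23:21]=0x0 ⇒ ax
  rs@[20:18]=0x5 ⇒ di
+0x10: a8 f8 00 00 ⇒ word 0xa8f80000 (big)
  top 8b → 0xa8 → eor [RR]
  rd@[23:21]=0x7 ⇒ sp
  rs@[20:18]=0x6 ⇒ bp

adi dx, #115859; eor ax, di; eor sp, bp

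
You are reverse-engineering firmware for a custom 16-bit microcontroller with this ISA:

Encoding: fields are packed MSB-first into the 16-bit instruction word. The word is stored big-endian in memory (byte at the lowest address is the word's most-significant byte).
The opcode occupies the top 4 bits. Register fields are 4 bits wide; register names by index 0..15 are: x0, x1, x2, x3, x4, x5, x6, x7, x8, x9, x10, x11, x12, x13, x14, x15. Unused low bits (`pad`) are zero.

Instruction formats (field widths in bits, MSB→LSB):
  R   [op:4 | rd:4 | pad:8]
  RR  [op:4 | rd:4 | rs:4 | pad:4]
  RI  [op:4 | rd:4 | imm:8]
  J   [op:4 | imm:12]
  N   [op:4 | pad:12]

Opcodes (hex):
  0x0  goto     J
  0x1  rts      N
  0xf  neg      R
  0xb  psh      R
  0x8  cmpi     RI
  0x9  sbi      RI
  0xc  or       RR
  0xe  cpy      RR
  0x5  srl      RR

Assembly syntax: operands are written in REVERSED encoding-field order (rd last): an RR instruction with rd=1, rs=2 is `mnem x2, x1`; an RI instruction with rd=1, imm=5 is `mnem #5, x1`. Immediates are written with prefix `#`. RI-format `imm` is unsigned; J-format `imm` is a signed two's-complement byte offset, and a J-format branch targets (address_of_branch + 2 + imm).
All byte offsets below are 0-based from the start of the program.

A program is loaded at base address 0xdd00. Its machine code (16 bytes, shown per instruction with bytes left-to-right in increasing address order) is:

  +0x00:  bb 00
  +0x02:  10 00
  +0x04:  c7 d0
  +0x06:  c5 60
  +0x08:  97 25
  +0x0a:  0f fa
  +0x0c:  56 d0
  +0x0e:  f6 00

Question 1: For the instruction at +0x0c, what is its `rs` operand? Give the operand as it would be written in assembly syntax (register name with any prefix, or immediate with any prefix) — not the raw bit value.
[0c] 56 d0 → 0x56d0
  top 4b → 0x5 → srl [RR]
  rd: (w>>8)&0xf=0x6 → x6
  rs: (w>>4)&0xf=0xd → x13

x13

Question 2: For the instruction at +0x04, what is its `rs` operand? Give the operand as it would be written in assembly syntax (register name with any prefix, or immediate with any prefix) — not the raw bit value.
x13

@+04  big-endian(c7 d0) = 0xc7d0
  top 4b → 0xc → or [RR]
  rd@[11:8]=0x7 ⇒ x7
  rs@[7:4]=0xd ⇒ x13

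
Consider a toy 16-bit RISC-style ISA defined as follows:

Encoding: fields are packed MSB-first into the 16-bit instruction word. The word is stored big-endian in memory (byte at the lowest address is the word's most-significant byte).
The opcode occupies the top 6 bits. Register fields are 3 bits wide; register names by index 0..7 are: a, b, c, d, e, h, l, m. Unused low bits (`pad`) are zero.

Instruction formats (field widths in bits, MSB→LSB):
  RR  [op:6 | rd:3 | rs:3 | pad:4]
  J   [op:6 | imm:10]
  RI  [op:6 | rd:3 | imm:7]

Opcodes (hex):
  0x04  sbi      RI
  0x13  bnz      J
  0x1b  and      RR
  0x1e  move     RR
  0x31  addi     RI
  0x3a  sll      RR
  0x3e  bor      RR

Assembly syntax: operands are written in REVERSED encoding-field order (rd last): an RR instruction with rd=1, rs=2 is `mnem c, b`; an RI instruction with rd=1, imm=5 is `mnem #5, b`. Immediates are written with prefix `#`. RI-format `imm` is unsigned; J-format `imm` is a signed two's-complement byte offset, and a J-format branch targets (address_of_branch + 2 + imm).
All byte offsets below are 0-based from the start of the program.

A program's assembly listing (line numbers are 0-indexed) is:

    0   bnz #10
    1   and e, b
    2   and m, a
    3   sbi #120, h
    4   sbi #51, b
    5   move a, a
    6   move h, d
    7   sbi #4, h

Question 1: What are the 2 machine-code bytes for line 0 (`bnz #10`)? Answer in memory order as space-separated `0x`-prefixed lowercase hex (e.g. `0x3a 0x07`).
L0: bnz op=0x13:6|imm=10:10 ⇒ 0x4c0a ⇒ big 4c 0a

0x4c 0x0a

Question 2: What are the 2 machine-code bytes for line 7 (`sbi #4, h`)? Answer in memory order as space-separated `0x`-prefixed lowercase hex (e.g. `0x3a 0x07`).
7. sbi fields op=0x4:6|rd=5:3|imm=4:7 → word 1284h → 12 84

0x12 0x84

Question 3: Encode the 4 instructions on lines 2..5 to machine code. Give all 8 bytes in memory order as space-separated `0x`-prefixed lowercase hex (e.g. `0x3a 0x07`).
L2: and op=0x1b:6|rd=0:3|rs=7:3|pad=0:4 ⇒ 0x6c70 ⇒ big 6c 70
L3: sbi op=0x4:6|rd=5:3|imm=120:7 ⇒ 0x12f8 ⇒ big 12 f8
L4: sbi op=0x4:6|rd=1:3|imm=51:7 ⇒ 0x10b3 ⇒ big 10 b3
L5: move op=0x1e:6|rd=0:3|rs=0:3|pad=0:4 ⇒ 0x7800 ⇒ big 78 00

0x6c 0x70 0x12 0xf8 0x10 0xb3 0x78 0x00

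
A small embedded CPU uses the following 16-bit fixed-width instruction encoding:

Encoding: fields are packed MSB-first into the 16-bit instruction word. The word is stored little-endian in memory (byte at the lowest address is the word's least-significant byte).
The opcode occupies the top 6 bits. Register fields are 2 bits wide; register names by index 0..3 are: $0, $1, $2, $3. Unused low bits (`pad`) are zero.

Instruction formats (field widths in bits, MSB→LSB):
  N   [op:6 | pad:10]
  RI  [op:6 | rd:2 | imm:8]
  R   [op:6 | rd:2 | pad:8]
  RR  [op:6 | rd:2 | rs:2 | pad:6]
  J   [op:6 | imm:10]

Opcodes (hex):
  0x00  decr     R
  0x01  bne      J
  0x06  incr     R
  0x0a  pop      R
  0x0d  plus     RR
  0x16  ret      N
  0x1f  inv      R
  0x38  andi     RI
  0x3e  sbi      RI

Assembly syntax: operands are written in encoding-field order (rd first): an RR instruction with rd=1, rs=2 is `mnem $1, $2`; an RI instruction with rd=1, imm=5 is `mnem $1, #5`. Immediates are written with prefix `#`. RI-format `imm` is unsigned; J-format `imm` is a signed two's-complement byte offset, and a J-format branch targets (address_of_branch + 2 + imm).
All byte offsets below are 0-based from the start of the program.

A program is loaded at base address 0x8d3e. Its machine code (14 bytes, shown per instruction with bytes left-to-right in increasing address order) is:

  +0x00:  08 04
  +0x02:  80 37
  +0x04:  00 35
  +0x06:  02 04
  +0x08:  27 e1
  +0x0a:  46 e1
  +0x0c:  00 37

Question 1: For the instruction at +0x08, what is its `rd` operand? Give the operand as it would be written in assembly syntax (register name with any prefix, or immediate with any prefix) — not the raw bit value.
$1

[08] 27 e1 → 0xe127
  op=0xe127>>10=0x38 ⇒ andi (RI)
  rd: (w>>8)&0x3=0x1 → $1
  imm: (w>>0)&0xff=0x27 → #39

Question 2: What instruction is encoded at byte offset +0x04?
plus $1, $0

off 0x04: read 00 35 as little → 0x3500
  op=0x3500>>10=0xd ⇒ plus (RR)
  [9:8] rd=1 = $1
  [7:6] rs=0 = $0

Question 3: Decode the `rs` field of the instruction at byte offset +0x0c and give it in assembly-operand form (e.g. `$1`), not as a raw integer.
$0

@+0c  little-endian(00 37) = 0x3700
  op=0x3700>>10=0xd ⇒ plus (RR)
  [9:8] rd=3 = $3
  [7:6] rs=0 = $0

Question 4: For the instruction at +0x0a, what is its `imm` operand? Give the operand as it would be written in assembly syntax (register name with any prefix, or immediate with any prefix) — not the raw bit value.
off 0x0a: read 46 e1 as little → 0xe146
  opcode bits[15:10]=0x38: andi/RI
  [9:8] rd=1 = $1
  [7:0] imm=70 = #70

#70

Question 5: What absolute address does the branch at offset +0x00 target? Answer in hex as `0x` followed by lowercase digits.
0x8d48

[00] 08 04 → 0x0408
  op=0x0408>>10=0x1 ⇒ bne (J)
  imm: (w>>0)&0x3ff=0x8 → #8
  target = base 0x8d3e + off 0x00 + 2 + imm 8 = 0x8d48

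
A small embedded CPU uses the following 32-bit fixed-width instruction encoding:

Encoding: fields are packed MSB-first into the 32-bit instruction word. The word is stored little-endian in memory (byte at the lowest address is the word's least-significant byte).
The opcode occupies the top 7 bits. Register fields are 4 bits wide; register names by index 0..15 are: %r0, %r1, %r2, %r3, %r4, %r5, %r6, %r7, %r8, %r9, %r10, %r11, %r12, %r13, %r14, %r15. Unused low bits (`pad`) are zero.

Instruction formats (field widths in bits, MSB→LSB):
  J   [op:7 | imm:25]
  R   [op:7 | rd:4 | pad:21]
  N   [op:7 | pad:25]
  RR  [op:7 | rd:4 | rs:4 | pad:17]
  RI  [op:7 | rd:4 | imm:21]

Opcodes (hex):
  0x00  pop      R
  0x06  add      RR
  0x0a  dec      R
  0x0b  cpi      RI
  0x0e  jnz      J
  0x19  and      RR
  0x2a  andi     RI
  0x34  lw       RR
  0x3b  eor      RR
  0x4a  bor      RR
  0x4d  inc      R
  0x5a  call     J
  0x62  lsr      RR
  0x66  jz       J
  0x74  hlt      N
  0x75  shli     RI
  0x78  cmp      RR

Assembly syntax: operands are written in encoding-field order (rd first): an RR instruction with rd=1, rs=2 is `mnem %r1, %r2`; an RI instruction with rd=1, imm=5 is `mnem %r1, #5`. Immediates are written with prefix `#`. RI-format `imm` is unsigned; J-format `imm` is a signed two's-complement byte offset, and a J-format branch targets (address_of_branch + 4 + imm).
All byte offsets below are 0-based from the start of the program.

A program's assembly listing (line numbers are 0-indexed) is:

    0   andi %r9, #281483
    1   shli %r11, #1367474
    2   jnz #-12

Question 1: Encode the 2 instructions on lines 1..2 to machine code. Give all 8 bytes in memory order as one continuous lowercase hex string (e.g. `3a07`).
line 1 (shli): pack op=0x75:7|rd=11:4|imm=1367474:21 = 0xeb74ddb2; little→ b2 dd 74 eb
line 2 (jnz): pack op=0xe:7|imm=-12:25 = 0x1dfffff4; little→ f4 ff ff 1d

b2dd74ebf4ffff1d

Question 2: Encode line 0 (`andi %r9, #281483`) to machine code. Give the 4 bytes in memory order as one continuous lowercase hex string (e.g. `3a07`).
8b4b2455

L0: andi op=0x2a:7|rd=9:4|imm=281483:21 ⇒ 0x55244b8b ⇒ little 8b 4b 24 55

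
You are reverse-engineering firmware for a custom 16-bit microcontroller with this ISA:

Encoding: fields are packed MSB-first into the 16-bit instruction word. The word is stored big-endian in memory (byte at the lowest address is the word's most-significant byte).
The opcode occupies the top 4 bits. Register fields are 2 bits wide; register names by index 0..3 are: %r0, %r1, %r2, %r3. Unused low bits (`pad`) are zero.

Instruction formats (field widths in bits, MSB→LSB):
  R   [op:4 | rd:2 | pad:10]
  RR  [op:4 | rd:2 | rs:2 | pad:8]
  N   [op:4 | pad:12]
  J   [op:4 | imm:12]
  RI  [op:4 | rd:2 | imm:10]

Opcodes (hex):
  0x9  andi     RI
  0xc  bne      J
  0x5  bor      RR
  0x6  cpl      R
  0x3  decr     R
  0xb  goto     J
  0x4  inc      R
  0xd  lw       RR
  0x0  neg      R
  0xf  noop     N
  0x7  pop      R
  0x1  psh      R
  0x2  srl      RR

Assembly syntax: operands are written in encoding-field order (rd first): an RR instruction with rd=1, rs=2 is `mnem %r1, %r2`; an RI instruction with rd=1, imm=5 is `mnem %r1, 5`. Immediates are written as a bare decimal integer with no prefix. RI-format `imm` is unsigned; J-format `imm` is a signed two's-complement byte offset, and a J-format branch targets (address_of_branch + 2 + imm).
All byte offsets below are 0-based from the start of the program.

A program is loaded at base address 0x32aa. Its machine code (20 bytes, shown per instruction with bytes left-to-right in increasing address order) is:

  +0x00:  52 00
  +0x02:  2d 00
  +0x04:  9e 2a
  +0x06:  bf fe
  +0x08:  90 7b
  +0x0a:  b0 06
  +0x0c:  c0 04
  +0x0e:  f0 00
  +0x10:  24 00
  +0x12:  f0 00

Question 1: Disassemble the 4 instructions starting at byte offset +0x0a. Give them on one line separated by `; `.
+0x0a: b0 06 ⇒ word 0xb006 (big)
  op=0xb006>>12=0xb ⇒ goto (J)
  imm: (w>>0)&0xfff=0x6 → 6
+0x0c: c0 04 ⇒ word 0xc004 (big)
  op=0xc004>>12=0xc ⇒ bne (J)
  imm: (w>>0)&0xfff=0x4 → 4
+0x0e: f0 00 ⇒ word 0xf000 (big)
  op=0xf000>>12=0xf ⇒ noop (N)
+0x10: 24 00 ⇒ word 0x2400 (big)
  op=0x2400>>12=0x2 ⇒ srl (RR)
  rd: (w>>10)&0x3=0x1 → %r1
  rs: (w>>8)&0x3=0x0 → %r0

goto 6; bne 4; noop; srl %r1, %r0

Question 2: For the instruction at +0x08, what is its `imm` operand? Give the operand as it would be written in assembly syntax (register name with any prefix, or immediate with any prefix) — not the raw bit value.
123

off 0x08: read 90 7b as big → 0x907b
  opcode bits[15:12]=0x9: andi/RI
  rd: (w>>10)&0x3=0x0 → %r0
  imm: (w>>0)&0x3ff=0x7b → 123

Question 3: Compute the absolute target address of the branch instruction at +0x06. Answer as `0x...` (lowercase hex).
+0x06: bf fe ⇒ word 0xbffe (big)
  top 4b → 0xb → goto [J]
  imm@[11:0]=0xffe (s12→-2) ⇒ -2
  target = base 0x32aa + off 0x06 + 2 + imm -2 = 0x32b0

0x32b0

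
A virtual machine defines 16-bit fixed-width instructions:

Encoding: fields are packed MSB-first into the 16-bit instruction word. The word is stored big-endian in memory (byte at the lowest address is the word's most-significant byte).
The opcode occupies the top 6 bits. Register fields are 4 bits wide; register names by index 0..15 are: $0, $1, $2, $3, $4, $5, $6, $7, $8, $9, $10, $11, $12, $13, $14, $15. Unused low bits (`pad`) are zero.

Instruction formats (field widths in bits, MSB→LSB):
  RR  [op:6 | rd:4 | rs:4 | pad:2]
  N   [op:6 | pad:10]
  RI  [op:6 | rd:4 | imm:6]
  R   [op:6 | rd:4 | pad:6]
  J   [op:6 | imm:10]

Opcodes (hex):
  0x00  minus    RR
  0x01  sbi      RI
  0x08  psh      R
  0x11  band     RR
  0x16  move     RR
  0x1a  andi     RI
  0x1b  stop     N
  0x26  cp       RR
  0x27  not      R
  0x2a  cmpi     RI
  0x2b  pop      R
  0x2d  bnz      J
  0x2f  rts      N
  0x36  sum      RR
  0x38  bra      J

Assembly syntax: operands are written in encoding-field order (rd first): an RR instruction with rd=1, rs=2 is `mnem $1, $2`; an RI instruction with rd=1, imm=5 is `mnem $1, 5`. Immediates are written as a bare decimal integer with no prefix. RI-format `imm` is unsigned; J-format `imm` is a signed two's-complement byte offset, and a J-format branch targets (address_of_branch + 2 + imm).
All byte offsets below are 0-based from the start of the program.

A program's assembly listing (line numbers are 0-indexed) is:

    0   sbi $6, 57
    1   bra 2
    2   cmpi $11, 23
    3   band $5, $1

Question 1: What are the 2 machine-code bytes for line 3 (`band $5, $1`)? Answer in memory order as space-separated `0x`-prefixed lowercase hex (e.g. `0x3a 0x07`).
0x45 0x44

line 3 (band): pack op=0x11:6|rd=5:4|rs=1:4|pad=0:2 = 0x4544; big→ 45 44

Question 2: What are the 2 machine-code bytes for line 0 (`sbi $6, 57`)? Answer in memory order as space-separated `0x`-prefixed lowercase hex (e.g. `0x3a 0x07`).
0. sbi fields op=0x1:6|rd=6:4|imm=57:6 → word 05b9h → 05 b9

0x05 0xb9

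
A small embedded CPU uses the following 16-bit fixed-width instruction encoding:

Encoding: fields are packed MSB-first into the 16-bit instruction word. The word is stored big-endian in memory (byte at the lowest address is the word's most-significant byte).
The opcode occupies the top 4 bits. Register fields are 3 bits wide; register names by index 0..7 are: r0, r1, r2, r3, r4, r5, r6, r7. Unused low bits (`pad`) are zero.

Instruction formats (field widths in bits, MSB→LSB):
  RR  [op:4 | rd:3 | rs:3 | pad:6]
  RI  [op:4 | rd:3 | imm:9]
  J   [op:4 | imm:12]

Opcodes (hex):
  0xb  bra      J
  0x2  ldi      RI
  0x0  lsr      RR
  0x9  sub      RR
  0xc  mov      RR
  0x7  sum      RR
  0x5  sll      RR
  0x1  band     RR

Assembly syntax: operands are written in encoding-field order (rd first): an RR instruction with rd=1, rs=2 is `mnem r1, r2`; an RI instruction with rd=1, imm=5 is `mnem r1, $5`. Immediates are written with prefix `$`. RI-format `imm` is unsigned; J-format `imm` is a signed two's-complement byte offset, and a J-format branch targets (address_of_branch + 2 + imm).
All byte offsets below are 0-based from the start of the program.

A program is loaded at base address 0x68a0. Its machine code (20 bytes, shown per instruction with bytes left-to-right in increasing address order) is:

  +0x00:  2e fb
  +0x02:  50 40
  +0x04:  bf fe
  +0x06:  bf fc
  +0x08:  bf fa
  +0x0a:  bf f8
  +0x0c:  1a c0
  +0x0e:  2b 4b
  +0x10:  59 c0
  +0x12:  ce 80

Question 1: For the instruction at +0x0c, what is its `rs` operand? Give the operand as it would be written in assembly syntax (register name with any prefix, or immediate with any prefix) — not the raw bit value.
r3

off 0x0c: read 1a c0 as big → 0x1ac0
  op=0x1ac0>>12=0x1 ⇒ band (RR)
  rd: (w>>9)&0x7=0x5 → r5
  rs: (w>>6)&0x7=0x3 → r3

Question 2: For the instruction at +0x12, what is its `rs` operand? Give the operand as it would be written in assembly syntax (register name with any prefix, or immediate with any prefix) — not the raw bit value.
+0x12: ce 80 ⇒ word 0xce80 (big)
  opcode bits[15:12]=0xc: mov/RR
  [11:9] rd=7 = r7
  [8:6] rs=2 = r2

r2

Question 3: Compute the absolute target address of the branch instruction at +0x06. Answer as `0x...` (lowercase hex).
[06] bf fc → 0xbffc
  top 4b → 0xb → bra [J]
  imm: (w>>0)&0xfff=0xffc (s12→-4) → $-4
  target = base 0x68a0 + off 0x06 + 2 + imm -4 = 0x68a4

0x68a4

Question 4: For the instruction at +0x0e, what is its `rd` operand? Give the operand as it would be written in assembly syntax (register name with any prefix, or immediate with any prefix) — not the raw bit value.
[0e] 2b 4b → 0x2b4b
  opcode bits[15:12]=0x2: ldi/RI
  rd@[11:9]=0x5 ⇒ r5
  imm@[8:0]=0x14b ⇒ $331

r5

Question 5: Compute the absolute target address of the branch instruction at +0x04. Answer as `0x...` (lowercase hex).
0x68a4

@+04  big-endian(bf fe) = 0xbffe
  opcode bits[15:12]=0xb: bra/J
  [11:0] imm=4094 (s12→-2) = $-2
  target = base 0x68a0 + off 0x04 + 2 + imm -2 = 0x68a4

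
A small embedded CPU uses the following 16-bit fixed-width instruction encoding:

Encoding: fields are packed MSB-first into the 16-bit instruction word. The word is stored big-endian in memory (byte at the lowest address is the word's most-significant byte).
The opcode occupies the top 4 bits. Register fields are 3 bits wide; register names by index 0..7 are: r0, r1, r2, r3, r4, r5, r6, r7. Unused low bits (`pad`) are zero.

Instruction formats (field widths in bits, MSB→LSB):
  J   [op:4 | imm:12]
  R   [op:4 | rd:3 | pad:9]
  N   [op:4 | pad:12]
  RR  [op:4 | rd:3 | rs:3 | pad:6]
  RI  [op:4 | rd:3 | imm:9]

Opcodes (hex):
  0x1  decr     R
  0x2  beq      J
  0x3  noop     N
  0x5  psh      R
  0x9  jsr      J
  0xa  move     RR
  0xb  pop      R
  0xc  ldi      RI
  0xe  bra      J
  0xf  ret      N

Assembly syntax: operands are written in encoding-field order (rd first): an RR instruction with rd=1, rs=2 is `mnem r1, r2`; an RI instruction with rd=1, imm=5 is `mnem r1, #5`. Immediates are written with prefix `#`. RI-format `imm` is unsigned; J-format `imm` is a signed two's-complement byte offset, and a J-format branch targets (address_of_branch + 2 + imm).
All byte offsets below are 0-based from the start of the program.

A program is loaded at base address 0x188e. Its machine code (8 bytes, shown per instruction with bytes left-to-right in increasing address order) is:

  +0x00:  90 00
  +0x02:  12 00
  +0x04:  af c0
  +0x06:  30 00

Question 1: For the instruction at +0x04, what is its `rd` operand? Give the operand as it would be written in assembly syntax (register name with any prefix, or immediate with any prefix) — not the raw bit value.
@+04  big-endian(af c0) = 0xafc0
  opcode bits[15:12]=0xa: move/RR
  [11:9] rd=7 = r7
  [8:6] rs=7 = r7

r7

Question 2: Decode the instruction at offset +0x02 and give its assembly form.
decr r1

+0x02: 12 00 ⇒ word 0x1200 (big)
  opcode bits[15:12]=0x1: decr/R
  [11:9] rd=1 = r1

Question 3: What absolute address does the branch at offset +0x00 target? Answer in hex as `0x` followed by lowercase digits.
0x1890

+0x00: 90 00 ⇒ word 0x9000 (big)
  op=0x9000>>12=0x9 ⇒ jsr (J)
  [11:0] imm=0 = #0
  target = base 0x188e + off 0x00 + 2 + imm 0 = 0x1890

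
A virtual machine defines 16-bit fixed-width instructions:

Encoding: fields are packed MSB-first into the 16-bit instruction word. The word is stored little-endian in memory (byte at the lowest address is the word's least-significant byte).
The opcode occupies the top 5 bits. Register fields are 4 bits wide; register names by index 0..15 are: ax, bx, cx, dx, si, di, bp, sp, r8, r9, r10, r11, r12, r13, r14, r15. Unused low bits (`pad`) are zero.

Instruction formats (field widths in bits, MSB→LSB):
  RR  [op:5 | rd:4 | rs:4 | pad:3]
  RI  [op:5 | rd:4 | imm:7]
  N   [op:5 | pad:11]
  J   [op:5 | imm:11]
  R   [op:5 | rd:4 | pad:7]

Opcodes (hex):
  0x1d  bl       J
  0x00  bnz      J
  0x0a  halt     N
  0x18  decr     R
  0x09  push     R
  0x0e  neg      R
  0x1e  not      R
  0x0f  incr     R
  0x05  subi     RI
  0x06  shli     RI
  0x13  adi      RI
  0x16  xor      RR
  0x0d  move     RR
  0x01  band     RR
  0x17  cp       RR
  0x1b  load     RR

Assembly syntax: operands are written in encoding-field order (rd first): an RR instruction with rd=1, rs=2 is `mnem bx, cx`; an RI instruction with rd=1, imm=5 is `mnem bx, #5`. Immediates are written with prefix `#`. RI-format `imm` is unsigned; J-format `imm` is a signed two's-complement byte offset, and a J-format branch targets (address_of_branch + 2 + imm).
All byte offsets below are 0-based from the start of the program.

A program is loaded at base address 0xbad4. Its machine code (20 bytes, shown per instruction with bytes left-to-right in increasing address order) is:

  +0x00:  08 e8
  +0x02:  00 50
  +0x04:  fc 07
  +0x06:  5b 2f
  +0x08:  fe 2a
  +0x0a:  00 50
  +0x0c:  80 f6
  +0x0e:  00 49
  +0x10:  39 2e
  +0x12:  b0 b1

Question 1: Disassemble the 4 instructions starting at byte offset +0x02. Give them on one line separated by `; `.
@+02  little-endian(00 50) = 0x5000
  op=0x5000>>11=0xa ⇒ halt (N)
@+04  little-endian(fc 07) = 0x07fc
  op=0x07fc>>11=0x0 ⇒ bnz (J)
  imm@[10:0]=0x7fc (s11→-4) ⇒ #-4
@+06  little-endian(5b 2f) = 0x2f5b
  op=0x2f5b>>11=0x5 ⇒ subi (RI)
  rd@[10:7]=0xe ⇒ r14
  imm@[6:0]=0x5b ⇒ #91
@+08  little-endian(fe 2a) = 0x2afe
  op=0x2afe>>11=0x5 ⇒ subi (RI)
  rd@[10:7]=0x5 ⇒ di
  imm@[6:0]=0x7e ⇒ #126

halt; bnz #-4; subi r14, #91; subi di, #126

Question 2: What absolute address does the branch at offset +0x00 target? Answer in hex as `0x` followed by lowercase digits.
@+00  little-endian(08 e8) = 0xe808
  opcode bits[15:11]=0x1d: bl/J
  imm: (w>>0)&0x7ff=0x8 → #8
  target = base 0xbad4 + off 0x00 + 2 + imm 8 = 0xbade

0xbade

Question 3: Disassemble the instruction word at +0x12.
xor dx, bp

[12] b0 b1 → 0xb1b0
  opcode bits[15:11]=0x16: xor/RR
  rd: (w>>7)&0xf=0x3 → dx
  rs: (w>>3)&0xf=0x6 → bp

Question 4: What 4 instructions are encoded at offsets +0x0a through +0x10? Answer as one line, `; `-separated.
halt; not r13; push cx; subi r12, #57

[0a] 00 50 → 0x5000
  op=0x5000>>11=0xa ⇒ halt (N)
[0c] 80 f6 → 0xf680
  op=0xf680>>11=0x1e ⇒ not (R)
  rd@[10:7]=0xd ⇒ r13
[0e] 00 49 → 0x4900
  op=0x4900>>11=0x9 ⇒ push (R)
  rd@[10:7]=0x2 ⇒ cx
[10] 39 2e → 0x2e39
  op=0x2e39>>11=0x5 ⇒ subi (RI)
  rd@[10:7]=0xc ⇒ r12
  imm@[6:0]=0x39 ⇒ #57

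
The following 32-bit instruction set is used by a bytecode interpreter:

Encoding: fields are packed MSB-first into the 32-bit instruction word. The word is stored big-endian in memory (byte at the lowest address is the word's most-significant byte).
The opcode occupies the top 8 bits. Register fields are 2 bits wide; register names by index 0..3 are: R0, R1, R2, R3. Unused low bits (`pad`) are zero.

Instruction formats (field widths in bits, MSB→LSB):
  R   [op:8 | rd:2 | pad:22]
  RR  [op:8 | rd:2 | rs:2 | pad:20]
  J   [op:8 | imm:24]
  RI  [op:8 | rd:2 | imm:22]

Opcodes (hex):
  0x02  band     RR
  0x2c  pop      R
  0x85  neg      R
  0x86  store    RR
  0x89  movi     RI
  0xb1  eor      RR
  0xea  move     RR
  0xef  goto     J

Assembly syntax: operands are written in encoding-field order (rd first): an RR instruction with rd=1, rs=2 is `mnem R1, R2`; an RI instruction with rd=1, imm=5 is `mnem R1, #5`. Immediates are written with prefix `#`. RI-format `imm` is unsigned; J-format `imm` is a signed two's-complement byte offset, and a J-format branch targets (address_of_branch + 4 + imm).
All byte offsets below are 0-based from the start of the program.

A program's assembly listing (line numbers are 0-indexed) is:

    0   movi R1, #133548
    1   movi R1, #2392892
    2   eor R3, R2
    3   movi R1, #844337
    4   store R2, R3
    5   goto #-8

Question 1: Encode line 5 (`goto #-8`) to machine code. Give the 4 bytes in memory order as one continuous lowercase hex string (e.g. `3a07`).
effffff8

L5: goto op=0xef:8|imm=-8:24 ⇒ 0xeffffff8 ⇒ big ef ff ff f8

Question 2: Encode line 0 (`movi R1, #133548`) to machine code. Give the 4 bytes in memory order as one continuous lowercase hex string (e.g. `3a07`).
0. movi fields op=0x89:8|rd=1:2|imm=133548:22 → word 894209ach → 89 42 09 ac

894209ac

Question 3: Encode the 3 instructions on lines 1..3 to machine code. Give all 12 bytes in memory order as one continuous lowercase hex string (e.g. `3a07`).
8964833cb1e00000894ce231

line 1 (movi): pack op=0x89:8|rd=1:2|imm=2392892:22 = 0x8964833c; big→ 89 64 83 3c
line 2 (eor): pack op=0xb1:8|rd=3:2|rs=2:2|pad=0:20 = 0xb1e00000; big→ b1 e0 00 00
line 3 (movi): pack op=0x89:8|rd=1:2|imm=844337:22 = 0x894ce231; big→ 89 4c e2 31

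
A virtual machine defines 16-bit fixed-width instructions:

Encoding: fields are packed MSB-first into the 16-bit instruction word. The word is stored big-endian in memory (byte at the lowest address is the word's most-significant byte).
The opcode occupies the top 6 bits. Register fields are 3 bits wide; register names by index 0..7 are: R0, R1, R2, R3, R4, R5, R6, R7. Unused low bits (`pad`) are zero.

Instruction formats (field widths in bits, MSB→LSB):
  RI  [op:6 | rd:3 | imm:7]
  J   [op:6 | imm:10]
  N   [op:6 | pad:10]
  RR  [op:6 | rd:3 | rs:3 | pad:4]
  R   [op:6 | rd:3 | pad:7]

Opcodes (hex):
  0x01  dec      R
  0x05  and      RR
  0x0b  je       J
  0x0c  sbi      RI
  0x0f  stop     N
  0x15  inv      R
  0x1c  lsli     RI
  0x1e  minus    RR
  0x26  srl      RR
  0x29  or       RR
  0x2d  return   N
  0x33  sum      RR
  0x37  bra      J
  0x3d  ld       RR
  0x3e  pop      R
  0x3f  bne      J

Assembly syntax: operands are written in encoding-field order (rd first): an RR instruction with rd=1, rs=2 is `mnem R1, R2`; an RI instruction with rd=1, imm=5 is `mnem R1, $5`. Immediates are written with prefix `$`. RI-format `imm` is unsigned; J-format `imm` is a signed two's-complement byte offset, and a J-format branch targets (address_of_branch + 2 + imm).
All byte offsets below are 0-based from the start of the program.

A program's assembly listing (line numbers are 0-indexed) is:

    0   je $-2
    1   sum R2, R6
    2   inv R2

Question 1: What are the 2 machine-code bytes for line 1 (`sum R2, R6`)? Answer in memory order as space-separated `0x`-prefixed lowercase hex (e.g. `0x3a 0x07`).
0xcd 0x60

line 1 (sum): pack op=0x33:6|rd=2:3|rs=6:3|pad=0:4 = 0xcd60; big→ cd 60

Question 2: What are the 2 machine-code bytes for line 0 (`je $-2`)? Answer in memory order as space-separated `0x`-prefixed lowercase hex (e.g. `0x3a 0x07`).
0x2f 0xfe

L0: je op=0xb:6|imm=-2:10 ⇒ 0x2ffe ⇒ big 2f fe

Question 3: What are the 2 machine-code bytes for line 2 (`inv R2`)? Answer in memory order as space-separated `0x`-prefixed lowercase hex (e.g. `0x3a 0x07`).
line 2 (inv): pack op=0x15:6|rd=2:3|pad=0:7 = 0x5500; big→ 55 00

0x55 0x00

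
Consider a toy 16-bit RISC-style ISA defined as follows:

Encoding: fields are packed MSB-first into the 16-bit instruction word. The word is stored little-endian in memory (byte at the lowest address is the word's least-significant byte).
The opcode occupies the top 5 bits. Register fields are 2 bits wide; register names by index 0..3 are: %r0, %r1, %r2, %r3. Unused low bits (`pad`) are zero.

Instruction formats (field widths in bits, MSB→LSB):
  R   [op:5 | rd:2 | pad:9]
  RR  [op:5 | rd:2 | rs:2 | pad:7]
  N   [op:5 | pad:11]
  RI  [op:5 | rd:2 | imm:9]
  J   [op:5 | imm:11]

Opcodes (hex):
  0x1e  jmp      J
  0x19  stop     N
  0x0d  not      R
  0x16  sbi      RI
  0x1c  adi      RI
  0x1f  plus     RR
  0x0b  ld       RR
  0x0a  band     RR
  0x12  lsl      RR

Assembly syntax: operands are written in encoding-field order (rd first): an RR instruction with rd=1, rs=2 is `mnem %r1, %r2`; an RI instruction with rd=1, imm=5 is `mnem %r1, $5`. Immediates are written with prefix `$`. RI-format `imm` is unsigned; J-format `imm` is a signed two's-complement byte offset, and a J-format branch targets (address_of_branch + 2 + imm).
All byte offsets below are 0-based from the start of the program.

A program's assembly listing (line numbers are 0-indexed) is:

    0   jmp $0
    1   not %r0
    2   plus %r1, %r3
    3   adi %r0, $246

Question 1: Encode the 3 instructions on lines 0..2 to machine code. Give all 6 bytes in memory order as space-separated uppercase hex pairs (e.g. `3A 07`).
00 F0 00 68 80 FB

line 0 (jmp): pack op=0x1e:5|imm=0:11 = 0xf000; little→ 00 f0
line 1 (not): pack op=0xd:5|rd=0:2|pad=0:9 = 0x6800; little→ 00 68
line 2 (plus): pack op=0x1f:5|rd=1:2|rs=3:2|pad=0:7 = 0xfb80; little→ 80 fb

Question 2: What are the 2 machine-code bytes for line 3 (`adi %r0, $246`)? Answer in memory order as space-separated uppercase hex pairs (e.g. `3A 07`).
F6 E0

L3: adi op=0x1c:5|rd=0:2|imm=246:9 ⇒ 0xe0f6 ⇒ little f6 e0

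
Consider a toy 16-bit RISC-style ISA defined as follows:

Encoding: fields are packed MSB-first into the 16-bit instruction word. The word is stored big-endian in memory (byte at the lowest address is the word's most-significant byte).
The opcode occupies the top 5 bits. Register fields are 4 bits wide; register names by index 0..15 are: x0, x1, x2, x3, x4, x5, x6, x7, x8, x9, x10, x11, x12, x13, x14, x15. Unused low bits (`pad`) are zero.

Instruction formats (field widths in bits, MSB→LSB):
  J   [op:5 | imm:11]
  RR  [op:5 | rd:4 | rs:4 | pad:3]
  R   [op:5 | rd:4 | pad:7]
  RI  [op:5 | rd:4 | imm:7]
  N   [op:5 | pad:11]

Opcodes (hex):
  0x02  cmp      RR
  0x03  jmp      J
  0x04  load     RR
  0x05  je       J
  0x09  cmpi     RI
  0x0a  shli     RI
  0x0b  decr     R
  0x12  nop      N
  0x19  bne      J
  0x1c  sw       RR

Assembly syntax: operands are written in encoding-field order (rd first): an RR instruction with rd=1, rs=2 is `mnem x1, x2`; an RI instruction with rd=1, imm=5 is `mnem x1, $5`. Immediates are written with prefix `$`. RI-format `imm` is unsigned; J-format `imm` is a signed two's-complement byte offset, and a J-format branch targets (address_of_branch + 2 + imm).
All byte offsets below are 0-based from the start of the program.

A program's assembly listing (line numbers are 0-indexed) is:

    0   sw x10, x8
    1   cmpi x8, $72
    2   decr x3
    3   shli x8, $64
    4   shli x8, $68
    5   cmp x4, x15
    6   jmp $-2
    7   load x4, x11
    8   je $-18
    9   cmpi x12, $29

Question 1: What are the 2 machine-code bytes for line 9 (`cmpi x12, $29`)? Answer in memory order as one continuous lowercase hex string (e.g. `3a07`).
4e1d

L9: cmpi op=0x9:5|rd=12:4|imm=29:7 ⇒ 0x4e1d ⇒ big 4e 1d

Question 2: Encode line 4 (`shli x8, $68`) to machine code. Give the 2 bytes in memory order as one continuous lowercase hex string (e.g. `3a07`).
5444

L4: shli op=0xa:5|rd=8:4|imm=68:7 ⇒ 0x5444 ⇒ big 54 44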